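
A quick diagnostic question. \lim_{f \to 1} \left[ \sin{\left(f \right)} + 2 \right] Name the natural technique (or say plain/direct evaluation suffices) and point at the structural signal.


Best approach: no special technique — no vanishing denominator and no indeterminate clash at the point — evaluation is immediate.


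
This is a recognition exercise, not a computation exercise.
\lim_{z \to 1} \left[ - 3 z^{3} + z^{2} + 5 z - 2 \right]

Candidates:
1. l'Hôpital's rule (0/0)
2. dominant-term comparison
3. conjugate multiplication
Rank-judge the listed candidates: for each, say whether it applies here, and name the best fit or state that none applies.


Method: no special technique — no denominator vanishes and nothing blows up at 1: direct substitution is the whole computation.
- l'Hôpital's rule (0/0): substituting the point produces a determinate value, not a 0 over 0 clash.
- dominant-term comparison: no ranking of term growth rates resolves the limit here.
- conjugate multiplication — there is no infinity-minus-infinity radical difference to rationalize.


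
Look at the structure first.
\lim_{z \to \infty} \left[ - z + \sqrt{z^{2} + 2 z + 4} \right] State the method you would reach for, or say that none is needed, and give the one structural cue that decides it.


Best approach: conjugate multiplication — the ∞ − ∞ radical form is the exact trigger for the conjugate maneuver.


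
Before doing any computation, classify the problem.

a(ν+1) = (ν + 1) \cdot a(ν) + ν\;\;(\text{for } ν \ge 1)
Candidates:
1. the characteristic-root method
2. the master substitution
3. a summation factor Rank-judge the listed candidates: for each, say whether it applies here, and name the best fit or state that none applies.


Diagnosis: a summation factor — the coefficient ν + 1 drifts with the index, so no fixed root exists; normalizing by the cumulative product telescopes it.
- the characteristic-root method: the coefficients vary with the index, breaking the constant-coefficient structure the method needs.
- the master substitution: the recursion shifts the index rather than dividing it.
- a summation factor: a fit — the right tool for this form.


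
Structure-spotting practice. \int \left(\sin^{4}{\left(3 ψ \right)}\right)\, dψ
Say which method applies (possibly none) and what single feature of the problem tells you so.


Best approach: a trigonometric identity — an even power like \sin^{4}{\left(3 ψ \right)} flattens under the half-angle identity into first-degree cosines you can integrate directly.


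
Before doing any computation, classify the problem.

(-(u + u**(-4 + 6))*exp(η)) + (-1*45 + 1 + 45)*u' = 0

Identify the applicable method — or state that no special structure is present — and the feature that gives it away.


Verdict: separation of variables — all dependence on the two variables factors apart, the defining separable shape. A Bernoulli substitution applies to this equation as given; separation takes the same equation in its displayed form.


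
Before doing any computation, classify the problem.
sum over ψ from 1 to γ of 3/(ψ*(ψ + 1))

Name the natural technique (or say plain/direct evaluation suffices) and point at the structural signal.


Method: telescoping — the summand 3/(ψ*(ψ + 1)) decomposes into fractions whose poles differ by an integer shift — the series collapses.


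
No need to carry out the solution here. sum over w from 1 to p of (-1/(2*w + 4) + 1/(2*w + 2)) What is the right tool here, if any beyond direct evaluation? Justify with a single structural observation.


Technique: telescoping — each term adds 1/(2*w + 2) and subtracts the same expression advanced one index; that subtracted piece cancels against the next term's added copy — only the boundary terms survive.


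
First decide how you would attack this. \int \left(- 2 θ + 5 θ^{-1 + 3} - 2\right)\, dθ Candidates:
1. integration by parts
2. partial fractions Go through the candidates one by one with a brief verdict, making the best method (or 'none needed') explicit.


Method: no special technique — the integrand is a sum of constant multiples of powers of θ — integrate term by term.
- integration by parts: splitting off a factor buys nothing — the integrand integrates directly without parts.
- partial fractions: the expression is not a ratio of polynomials that decomposes further.


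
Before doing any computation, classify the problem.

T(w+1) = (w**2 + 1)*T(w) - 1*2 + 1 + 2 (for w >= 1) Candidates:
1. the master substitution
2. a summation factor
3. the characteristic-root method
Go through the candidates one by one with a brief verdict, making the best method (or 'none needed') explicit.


Method: a summation factor — it is first-order linear but the coefficient w**2 + 1 depends on the index, so multiply through by a summation factor to telescope it.
- the master substitution — there is no divide-the-index recursive argument.
- a summation factor — applicable, and directly so.
- the characteristic-root method — an index-dependent weight blocks the pure exponential ansatz.


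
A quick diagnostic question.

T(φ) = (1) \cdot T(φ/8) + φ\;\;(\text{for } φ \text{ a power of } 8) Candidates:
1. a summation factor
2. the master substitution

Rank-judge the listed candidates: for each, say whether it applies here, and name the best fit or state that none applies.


Best approach: the master substitution — the argument contracts 8-fold per step: reindex φ exponentially and solve the linear recurrence in the new index.
- a summation factor: a divided-index call is outside the fixed-shift first-order family a summation factor normalizes.
- the master substitution: a fit — the right tool for this form.


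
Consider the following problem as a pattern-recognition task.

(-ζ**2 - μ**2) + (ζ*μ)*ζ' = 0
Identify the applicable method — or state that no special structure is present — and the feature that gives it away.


Best approach: the homogeneous substitution — the slope's numerator and denominator have matching total degree, so it depends only on ζ/μ and the ratio substitution collapses it. This doubles as a Bernoulli equation in the unknown as written; the homogeneous route needs no setup at all.


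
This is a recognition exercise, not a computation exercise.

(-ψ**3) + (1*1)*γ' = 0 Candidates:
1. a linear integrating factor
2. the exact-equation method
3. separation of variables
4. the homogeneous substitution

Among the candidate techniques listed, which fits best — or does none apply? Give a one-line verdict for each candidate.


Method: no special technique — the slope is a function of ψ alone, so integrate both sides directly.
- a linear integrating factor: the linear template holds only trivially here (the unknown is absent, so the coefficient is zero) — the method is not the natural label.
- the exact-equation method — no dependence on the unknown anywhere: exactness is a label without content here.
- separation of variables — any separation here is vacuous (nothing depends on the unknown); direct integration is the honest label.
- the homogeneous substitution: the ratio of the variables does not determine the slope.


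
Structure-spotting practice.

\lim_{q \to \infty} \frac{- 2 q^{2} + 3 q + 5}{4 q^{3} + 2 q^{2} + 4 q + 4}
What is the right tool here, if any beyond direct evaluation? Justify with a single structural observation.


Verdict: dominant-term comparison — growth-rate triage: the leading powers of q decide the limit, everything else is noise. Differentiating the expression as a single quotient would eventually settle it as well; matching dominant growth settles it immediately.


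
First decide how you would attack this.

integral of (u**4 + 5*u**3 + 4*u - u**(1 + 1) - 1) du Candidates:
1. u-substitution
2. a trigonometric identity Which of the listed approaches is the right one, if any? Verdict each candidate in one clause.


Technique: no special technique — scan for structure and find none: constant multiples of powers of u, integrate directly.
- u-substitution: any workable substitution here is cosmetic — the integrand is already in directly integrable form.
- a trigonometric identity: there is no trigonometric structure at all — the integrand carries no sine or cosine to rewrite.


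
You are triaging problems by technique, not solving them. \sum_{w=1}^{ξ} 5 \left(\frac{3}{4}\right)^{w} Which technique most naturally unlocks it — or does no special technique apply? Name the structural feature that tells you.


Verdict: the geometric series formula — check a ratio of consecutive terms: it is \frac{3}{4}, independent of the index, so the geometric formula closes the sum.


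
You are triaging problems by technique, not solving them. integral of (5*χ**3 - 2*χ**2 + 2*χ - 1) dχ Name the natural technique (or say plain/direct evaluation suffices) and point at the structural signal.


Method: no special technique — nothing composite, nothing rational, nothing trigonometric — each constant-multiple power of χ integrates by the power rule alone.


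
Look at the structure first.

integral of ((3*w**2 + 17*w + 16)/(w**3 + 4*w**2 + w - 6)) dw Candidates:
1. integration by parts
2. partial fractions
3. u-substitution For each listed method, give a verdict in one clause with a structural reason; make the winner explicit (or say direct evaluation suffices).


Diagnosis: partial fractions — w**3 + 4*w**2 + w - 6 splits into linear pieces, so the quotient is a sum of simple fractions — decompose before integrating.
- integration by parts — there is no nonconstant-polynomial-times-kernel split with an exp, sine, cosine (degree-1 argument), or logarithm partner.
- partial fractions: yes — fits the structure here.
- u-substitution: no subexpression of the integrand serves as a whole-integral substitution inner — individual terms may offer their own, but none carries its derivative as a factor of the full integrand; a working change of variable would have to be constructed from outside the expression.


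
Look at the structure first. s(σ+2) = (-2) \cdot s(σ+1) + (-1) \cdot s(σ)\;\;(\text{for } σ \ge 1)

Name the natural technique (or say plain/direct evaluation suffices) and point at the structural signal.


Technique: the characteristic-root method — linear, homogeneous, constant coefficients: solutions of the form r^σ exist — find the roots of the characteristic polynomial.


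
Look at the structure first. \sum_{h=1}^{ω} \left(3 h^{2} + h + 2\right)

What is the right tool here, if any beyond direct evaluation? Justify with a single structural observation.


Verdict: no special technique — no ratio, no shift structure, no binomial pattern: sum the constant-multiple powers of h with known formulas.


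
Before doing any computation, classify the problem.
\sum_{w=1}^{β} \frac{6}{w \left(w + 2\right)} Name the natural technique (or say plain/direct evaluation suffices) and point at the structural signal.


Diagnosis: telescoping — rewrite \frac{6}{w \left(w + 2\right)} as simple fractions and successive terms eat each other — only the edges survive.


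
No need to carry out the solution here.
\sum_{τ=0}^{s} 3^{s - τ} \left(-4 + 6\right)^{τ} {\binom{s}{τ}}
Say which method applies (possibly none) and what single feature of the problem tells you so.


Best approach: the binomial theorem — binomial coefficients against complementary powers of (-4 + 6) and 3: recognize the binomial expansion and resum.


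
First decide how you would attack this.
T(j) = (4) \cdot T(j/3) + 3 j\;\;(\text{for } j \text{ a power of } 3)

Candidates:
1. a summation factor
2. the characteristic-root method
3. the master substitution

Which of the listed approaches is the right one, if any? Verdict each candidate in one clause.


Verdict: the master substitution — the argument shrinks by the factor 3, so measure the index on a logarithmic scale and the recursion becomes a shift.
- a summation factor: a divided-index call is outside the fixed-shift first-order family a summation factor normalizes.
- the characteristic-root method: a divided-index call is not the fixed-shift linear shape that characteristic roots solve.
- the master substitution: a fit — the right tool for this form.


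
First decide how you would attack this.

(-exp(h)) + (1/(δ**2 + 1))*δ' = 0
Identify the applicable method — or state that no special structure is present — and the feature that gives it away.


Best approach: separation of variables — the slope splits multiplicatively: exp(h) carrying all h-dependence times δ**2 + 1 carrying all δ-dependence — separate and integrate. One could also solve this as an exact equation; with each coefficient in its own variable, separating is the same work with fewer steps.


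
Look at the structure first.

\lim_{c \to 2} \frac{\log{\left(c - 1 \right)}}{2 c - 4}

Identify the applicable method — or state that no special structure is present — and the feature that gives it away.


Verdict: l'Hôpital's rule (0/0) — both numerator and denominator vanish at 2: the genuine 0/0 indeterminate that l'Hôpital exists for. One could equally expand both pieces locally and compare leading terms; the rule does that in one stroke.


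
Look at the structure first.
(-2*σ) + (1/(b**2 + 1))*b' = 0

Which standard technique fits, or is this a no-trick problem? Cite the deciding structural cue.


Diagnosis: separation of variables — separating collects all b-dependence with the derivative and leaves all σ-dependence opposite: variables separate. The cross-partial test also passes here (vacuously, each side single-variable); the potential-function route would work, separation is simply more immediate.


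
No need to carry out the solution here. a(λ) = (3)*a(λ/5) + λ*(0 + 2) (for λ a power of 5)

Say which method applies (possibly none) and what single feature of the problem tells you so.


Best approach: the master substitution — the argument shrinks by the factor 5, so measure the index on a logarithmic scale and the recursion becomes a shift.


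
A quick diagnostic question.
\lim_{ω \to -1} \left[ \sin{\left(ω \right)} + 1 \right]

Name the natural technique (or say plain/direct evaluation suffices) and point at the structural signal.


Method: no special technique — no vanishing denominator and no indeterminate clash at the point — evaluation is immediate.


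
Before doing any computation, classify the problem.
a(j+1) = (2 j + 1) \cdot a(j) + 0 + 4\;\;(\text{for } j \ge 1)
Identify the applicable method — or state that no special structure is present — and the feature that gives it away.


Diagnosis: a summation factor — an index-dependent multiplier 2 j + 1 rules out characteristic roots; a summation factor converts it to a pure difference.


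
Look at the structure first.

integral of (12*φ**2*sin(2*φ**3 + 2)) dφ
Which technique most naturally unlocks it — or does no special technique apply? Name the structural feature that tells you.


Diagnosis: u-substitution — everything non-trivial happens through the inner expression 2*φ**3 + 2, and its derivative accounts for the remaining factor up to a constant, so set u = 2*φ**3 + 2.


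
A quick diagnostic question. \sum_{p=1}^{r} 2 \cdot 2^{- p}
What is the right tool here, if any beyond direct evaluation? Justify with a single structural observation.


Verdict: the geometric series formula — consecutive terms stand in a fixed index-free ratio — the geometric sum formula closes it.


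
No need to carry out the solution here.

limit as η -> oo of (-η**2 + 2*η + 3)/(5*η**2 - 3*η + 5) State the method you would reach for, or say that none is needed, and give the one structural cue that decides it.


Diagnosis: dominant-term comparison — as η grows, only the highest-degree terms matter — compare leading terms and read the limit off. Viewed as a single quotient this is an ∞/∞ form — an at-infinity application of l'Hôpital's rule would also resolve it; comparing leading growth reads the answer without differentiating.


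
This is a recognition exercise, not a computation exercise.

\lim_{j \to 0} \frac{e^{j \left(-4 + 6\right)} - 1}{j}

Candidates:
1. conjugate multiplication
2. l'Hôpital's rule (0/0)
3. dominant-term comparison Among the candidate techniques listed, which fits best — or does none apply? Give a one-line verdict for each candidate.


Best approach: l'Hôpital's rule (0/0) — the 0/0 form at 0 is the signature situation for l'Hôpital's rule. A first-order expansion at the point is an equally standard path; the rule packages it.
- conjugate multiplication: there is no infinity-minus-infinity radical difference to rationalize.
- l'Hôpital's rule (0/0): yes — fits the structure here.
- dominant-term comparison — leading-power comparison does not apply to this form.


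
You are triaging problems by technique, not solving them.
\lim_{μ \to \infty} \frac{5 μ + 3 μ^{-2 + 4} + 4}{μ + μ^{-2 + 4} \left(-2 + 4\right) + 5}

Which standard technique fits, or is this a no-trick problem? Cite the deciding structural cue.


Verdict: dominant-term comparison — as μ grows, only the highest-degree terms matter — compare leading terms and read the limit off. As a single quotient, the ∞/∞ shape would yield to repeated differentiation as well — the growth comparison gets there in one look.


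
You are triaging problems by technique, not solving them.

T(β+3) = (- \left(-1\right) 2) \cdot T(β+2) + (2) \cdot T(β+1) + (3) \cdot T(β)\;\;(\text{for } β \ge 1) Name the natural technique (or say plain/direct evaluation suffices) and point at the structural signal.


Technique: the characteristic-root method — every coefficient is a fixed number and the forcing is zero — substitute r^β and read off the root equation.


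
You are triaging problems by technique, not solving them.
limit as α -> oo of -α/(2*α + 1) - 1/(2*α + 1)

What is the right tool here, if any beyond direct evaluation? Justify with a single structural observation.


Verdict: dominant-term comparison — at large α only the top-degree terms survive; compare the leading terms and the limit falls out. As a single quotient, the ∞/∞ shape would yield to repeated differentiation as well — the growth comparison gets there in one look.


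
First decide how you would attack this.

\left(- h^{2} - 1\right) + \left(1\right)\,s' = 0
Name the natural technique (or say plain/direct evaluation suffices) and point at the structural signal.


Diagnosis: no special technique — solved for the derivative, s never appears on the right — this is a direct integration in h, not a differential-equations problem at heart.


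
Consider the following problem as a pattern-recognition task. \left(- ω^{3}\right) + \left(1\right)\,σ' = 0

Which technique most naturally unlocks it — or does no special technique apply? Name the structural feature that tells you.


Diagnosis: no special technique — solved for the derivative, σ never appears on the right — this is a direct integration in ω, not a differential-equations problem at heart.


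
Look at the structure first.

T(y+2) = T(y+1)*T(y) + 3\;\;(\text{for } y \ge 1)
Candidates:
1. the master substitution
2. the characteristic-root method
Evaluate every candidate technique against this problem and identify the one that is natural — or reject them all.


Diagnosis: no special technique — a nonlinear dependence on earlier terms breaks linearity, and with it every superposition-based closed form.
- the master substitution: the recursion steps by a constant offset, so exponential reindexing is pointless.
- the characteristic-root method: the recursion is nonlinear in the sequence values, so no linear-modes ansatz applies.


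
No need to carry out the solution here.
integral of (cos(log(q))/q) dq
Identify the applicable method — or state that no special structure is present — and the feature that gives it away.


Best approach: u-substitution — viewed as a product, the integrand is a composition evaluated at log(q) times (a constant multiple of) that inner expression's derivative, so u = log(q) makes it elementary.


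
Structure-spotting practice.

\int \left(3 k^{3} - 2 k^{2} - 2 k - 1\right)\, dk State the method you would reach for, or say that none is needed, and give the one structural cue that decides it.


Verdict: no special technique — a term-by-term power-rule job in k; no substitution or rearrangement earns its keep here.


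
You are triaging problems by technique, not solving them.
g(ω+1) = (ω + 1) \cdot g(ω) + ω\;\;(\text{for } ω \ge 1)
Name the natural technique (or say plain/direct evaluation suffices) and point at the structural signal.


Method: a summation factor — with the index-dependent coefficient ω + 1, dividing by the cumulative product turns the left side into a pure difference.


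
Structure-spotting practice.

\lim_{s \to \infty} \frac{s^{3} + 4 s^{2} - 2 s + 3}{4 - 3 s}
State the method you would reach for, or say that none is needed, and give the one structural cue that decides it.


Verdict: dominant-term comparison — at large s only the top-degree terms survive; compare the leading terms and the limit falls out. Differentiating the expression as a single quotient would eventually settle it as well; matching dominant growth settles it immediately.


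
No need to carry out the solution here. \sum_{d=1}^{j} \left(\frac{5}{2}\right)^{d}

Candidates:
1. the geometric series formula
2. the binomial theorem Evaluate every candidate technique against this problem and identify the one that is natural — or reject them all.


Method: the geometric series formula — check a ratio of consecutive terms: it is \frac{5}{2}, independent of the index, so the geometric formula closes the sum.
- the geometric series formula — applies; the problem has the shape this method handles.
- the binomial theorem — there is no sum-raised-to-a-power identity hiding in these terms.


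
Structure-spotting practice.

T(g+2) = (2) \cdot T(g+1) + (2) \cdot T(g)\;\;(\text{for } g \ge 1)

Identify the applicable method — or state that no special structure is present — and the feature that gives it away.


Technique: the characteristic-root method — linear, homogeneous, constant coefficients: solutions of the form r^g exist — find the roots of the characteristic polynomial.


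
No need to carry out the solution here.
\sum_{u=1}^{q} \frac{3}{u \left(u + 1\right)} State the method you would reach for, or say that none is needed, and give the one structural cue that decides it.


Verdict: telescoping — \frac{3}{u \left(u + 1\right)} hides a difference of shifted reciprocals — decompose it and the middle of the sum vanishes.


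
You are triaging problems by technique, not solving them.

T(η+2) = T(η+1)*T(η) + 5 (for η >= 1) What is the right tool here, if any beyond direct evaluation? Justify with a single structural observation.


Verdict: no special technique — a nonlinear dependence on earlier terms breaks linearity, and with it every superposition-based closed form.


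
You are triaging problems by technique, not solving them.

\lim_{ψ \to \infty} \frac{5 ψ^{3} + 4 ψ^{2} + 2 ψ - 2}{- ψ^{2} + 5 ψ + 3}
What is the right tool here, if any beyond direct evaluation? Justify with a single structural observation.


Best approach: dominant-term comparison — divide through by the highest power of ψ; every lower-order term dies and the dominant terms decide the limit. As a single quotient, the ∞/∞ shape would yield to repeated differentiation as well — the growth comparison gets there in one look.


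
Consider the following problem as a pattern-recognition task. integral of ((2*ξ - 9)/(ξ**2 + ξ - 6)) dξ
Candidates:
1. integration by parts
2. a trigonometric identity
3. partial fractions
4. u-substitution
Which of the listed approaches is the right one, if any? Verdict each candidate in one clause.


Diagnosis: partial fractions — with ξ**2 + ξ - 6 factorable and the degree on top strictly smaller, simple-fraction decomposition is immediate.
- integration by parts — no split into a nonconstant polynomial times one of the standard kernels — exp, sine, or cosine of a linear argument, or a logarithm — applies here.
- a trigonometric identity — with no trigonometric functions present, identity rewriting has no target.
- partial fractions: yes — fits the structure here.
- u-substitution — no subexpression of the integrand serves as a whole-integral substitution inner — individual terms may offer their own, but none carries its derivative as a factor of the full integrand; a working change of variable would have to be constructed from outside the expression.


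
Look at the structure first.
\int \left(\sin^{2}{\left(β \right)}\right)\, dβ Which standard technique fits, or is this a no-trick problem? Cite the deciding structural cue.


Technique: a trigonometric identity — \sin^{2}{\left(β \right)} carries an even exponent — trade it for double-angle cosines before integrating.


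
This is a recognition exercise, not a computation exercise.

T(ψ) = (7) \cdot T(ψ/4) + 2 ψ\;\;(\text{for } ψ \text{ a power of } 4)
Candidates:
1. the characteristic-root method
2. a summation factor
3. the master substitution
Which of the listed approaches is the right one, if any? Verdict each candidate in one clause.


Best approach: the master substitution — treat m = log base 4 of ψ as the new clock: one recursion step advances m by one while ψ scales by 4.
- the characteristic-root method — a divided-index call is not the fixed-shift linear shape that characteristic roots solve.
- a summation factor: the recursion divides its index rather than shifting it — there is no previous-term chain for a summation factor to telescope.
- the master substitution: applies; the problem has the shape this method handles.


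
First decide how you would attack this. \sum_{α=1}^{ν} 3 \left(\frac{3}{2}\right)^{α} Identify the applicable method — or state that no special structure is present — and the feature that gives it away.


Diagnosis: the geometric series formula — check a ratio of consecutive terms: it is \frac{3}{2}, independent of the index, so the geometric formula closes the sum.


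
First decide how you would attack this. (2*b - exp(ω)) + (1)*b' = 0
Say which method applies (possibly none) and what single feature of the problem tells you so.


Verdict: a linear integrating factor — linear in the unknown with genuine forcing: multiply through by the exponential of the integrated coefficient and the left side closes into one derivative.


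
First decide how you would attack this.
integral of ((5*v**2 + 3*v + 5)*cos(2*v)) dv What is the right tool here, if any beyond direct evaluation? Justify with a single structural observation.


Method: integration by parts — differentiate 5*v**2 + 3*v + 5, integrate cos(2*v): each pass lowers the polynomial degree, so parts terminates.


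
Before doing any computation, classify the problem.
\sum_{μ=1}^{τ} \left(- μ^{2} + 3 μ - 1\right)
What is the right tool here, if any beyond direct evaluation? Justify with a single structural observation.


Verdict: no special technique — constant-multiple powers of μ with no cancellation partners and no common ratio — use the standard power-sum formulas.


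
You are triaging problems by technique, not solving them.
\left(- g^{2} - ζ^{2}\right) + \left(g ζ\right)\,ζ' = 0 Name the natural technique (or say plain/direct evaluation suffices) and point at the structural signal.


Method: the homogeneous substitution — scaling g and ζ together leaves the slope fixed — it depends only on ζ/g, so substitute the ratio. A Bernoulli rewrite works here as the equation stands — the homogeneous substitution is the more immediate reading.


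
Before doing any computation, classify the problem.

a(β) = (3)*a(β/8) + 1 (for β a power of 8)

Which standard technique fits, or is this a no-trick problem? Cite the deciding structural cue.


Diagnosis: the master substitution — the argument contracts 8-fold per step: reindex β exponentially and solve the linear recurrence in the new index.


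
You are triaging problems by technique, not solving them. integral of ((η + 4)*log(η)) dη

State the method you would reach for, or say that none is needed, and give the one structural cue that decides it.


Best approach: integration by parts — one parts step with u = log(η) trades the logarithm for an algebraic integrand.


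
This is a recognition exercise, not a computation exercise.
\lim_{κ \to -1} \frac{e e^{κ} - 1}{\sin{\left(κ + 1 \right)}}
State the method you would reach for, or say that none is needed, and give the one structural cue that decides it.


Best approach: l'Hôpital's rule (0/0) — the 0/0 form at -1 is the signature situation for l'Hôpital's rule. Expanding numerator and denominator to first order gives the same value — the rule automates exactly that.


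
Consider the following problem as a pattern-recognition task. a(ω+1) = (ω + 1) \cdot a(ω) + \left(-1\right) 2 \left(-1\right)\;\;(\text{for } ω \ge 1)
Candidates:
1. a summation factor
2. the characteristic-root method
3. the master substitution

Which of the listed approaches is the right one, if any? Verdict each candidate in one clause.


Best approach: a summation factor — one step of memory with a weight ω + 1 that changes as the index grows — the summation-factor construction is built for this.
- a summation factor — yes, a natural case for it.
- the characteristic-root method — an index-dependent weight blocks the pure exponential ansatz.
- the master substitution: the recursion steps by a constant offset, so exponential reindexing is pointless.


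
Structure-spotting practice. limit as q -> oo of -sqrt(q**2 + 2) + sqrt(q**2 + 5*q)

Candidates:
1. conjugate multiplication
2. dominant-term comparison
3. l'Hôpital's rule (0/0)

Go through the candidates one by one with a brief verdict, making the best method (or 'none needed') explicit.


Method: conjugate multiplication — divergence minus divergence hides a finite answer — expose it by pairing sqrt(q**2 + 5*q) - sqrt(q**2 + 2) with its conjugate.
- conjugate multiplication: yes — fits the structure here.
- dominant-term comparison — no ranking of term growth rates resolves the limit here.
- l'Hôpital's rule (0/0) — the expression is a difference driving to ∞ − ∞, not a 0/0 quotient — there is no ratio for the rule to differentiate.


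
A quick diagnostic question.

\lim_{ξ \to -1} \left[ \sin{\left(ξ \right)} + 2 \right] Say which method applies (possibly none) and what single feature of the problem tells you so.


Diagnosis: no special technique — the expression is continuous at -1 — substitute and evaluate; no indeterminate form appears.


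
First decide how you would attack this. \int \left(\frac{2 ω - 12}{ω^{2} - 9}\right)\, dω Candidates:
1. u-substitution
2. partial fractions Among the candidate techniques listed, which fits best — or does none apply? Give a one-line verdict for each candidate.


Best approach: partial fractions — the bottom factors while the top stays lower-degree — split into simple fractions and integrate piece by piece.
- u-substitution — no subexpression of the integrand serves as a whole-integral substitution inner — individual terms may offer their own, but none carries its derivative as a factor of the full integrand; a working change of variable would have to be constructed from outside the expression.
- partial fractions — applicable, and directly so.


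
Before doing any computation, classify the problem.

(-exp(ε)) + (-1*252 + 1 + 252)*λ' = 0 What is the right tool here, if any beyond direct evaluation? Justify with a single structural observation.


Technique: no special technique — solved for the derivative, λ never appears on the right — this is a direct integration in ε, not a differential-equations problem at heart.


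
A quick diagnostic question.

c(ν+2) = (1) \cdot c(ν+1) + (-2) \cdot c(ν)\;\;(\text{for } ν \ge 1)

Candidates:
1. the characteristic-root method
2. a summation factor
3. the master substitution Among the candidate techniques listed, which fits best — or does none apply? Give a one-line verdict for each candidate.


Diagnosis: the characteristic-root method — because shifting ν leaves the equation's coefficients unchanged, exponential trials reduce it to algebra.
- the characteristic-root method — yes, a natural case for it.
- a summation factor — the recurrence reaches back more than one step, outside the first-order family a summation factor normalizes.
- the master substitution: the recursion steps by a constant offset, so exponential reindexing is pointless.


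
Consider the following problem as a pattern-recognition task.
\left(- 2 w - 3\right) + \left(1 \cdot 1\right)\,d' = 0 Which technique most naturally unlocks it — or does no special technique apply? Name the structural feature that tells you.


Best approach: no special technique — the slope is a pure function of w; integrate both sides and be done.


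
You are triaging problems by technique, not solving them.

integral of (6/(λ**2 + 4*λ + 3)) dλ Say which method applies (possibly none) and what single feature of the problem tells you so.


Best approach: partial fractions — a proper rational integrand whose denominator splits into simpler factors — decompose into partial fractions first.


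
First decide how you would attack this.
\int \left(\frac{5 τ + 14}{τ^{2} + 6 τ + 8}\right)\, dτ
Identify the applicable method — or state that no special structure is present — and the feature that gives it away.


Method: partial fractions — τ^{2} + 6 τ + 8 splits into linear pieces, so the quotient is a sum of simple fractions — decompose before integrating.


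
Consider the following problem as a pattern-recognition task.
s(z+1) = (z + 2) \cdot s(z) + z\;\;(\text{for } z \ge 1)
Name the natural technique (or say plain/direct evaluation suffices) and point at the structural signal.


Technique: a summation factor — an index-dependent multiplier z + 2 rules out characteristic roots; a summation factor converts it to a pure difference.


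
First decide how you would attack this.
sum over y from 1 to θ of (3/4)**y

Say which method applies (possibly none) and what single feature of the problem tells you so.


Diagnosis: the geometric series formula — the ratio of consecutive terms is the constant 3/4, independent of the index — a geometric sum.


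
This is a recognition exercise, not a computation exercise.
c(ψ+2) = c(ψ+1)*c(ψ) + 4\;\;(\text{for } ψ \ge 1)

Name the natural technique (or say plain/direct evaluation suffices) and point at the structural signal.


Method: no special technique — the unknown sequence enters the update nonlinearly, so no linear method fits the recurrence as written — direct iteration remains.


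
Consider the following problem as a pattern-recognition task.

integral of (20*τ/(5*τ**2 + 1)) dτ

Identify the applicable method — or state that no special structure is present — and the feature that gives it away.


Method: u-substitution — 20*τ matches the derivative of 5*τ**2 + 1 up to a constant; with u = 5*τ**2 + 1 the whole integrand folds into a function of u alone.


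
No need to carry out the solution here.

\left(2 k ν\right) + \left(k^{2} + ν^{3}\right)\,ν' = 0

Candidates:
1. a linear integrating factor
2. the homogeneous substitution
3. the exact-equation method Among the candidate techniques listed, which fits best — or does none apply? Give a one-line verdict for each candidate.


Verdict: the exact-equation method — the mixed-partials test passes for 2 k ν and k^{2} + ν^{3}, so a potential function exists as presented.
- a linear integrating factor: the unknown enters nonlinearly (through a power, a denominator, or a transcendental function), which the linear integrating-factor recipe cannot absorb as-is — any repair would come from a preliminary substitution, not the factor.
- the homogeneous substitution: the ratio substitution does not collapse this equation.
- the exact-equation method: applicable, and directly so.


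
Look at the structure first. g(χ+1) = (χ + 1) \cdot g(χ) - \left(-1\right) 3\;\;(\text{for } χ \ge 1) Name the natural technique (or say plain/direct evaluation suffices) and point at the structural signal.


Best approach: a summation factor — one-term recursion with variable weight χ + 1 is solved by product normalization, not by root-finding.


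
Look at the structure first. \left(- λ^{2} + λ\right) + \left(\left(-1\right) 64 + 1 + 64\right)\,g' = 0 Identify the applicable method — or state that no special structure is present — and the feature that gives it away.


Technique: no special technique — solved for the derivative, g never appears on the right — this is a direct integration in λ, not a differential-equations problem at heart.


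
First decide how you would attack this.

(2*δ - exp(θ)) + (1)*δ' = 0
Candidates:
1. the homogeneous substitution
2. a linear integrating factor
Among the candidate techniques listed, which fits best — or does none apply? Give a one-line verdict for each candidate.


Method: a linear integrating factor — δ enters only linearly with coefficient 2; multiply by exp of the integral of 2 and the left side becomes one derivative.
- the homogeneous substitution: rescaling both variables together changes the slope, so no ratio substitution collapses it.
- a linear integrating factor — yes — fits the structure here.


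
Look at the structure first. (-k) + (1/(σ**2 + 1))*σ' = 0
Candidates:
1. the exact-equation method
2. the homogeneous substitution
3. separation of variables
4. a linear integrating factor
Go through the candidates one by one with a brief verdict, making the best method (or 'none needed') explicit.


Technique: separation of variables — all dependence on the two variables factors apart, the defining separable shape.
- the exact-equation method: any potential here is of the trivial single-variable kind; the exact method earns its name only with genuine cross terms.
- the homogeneous substitution — solved for the derivative, the right side changes under joint scaling of the two variables.
- separation of variables — yes, a natural case for it.
- a linear integrating factor — the unknown enters nonlinearly (through a power, a denominator, or a transcendental function), which the linear integrating-factor recipe cannot absorb as-is — any repair would come from a preliminary substitution, not the factor.


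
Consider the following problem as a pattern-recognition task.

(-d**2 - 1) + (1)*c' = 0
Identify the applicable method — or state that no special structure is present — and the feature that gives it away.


Verdict: no special technique — solved for the derivative, c never appears on the right — this is a direct integration in d, not a differential-equations problem at heart.


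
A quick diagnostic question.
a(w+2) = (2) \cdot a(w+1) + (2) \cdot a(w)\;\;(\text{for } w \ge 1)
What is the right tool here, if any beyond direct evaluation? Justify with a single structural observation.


Technique: the characteristic-root method — try a geometric ansatz r^w: constant coefficients turn the recurrence into one polynomial equation in r.


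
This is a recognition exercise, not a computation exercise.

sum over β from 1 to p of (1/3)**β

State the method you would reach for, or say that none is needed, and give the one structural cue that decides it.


Method: the geometric series formula — the ratio of consecutive terms is the constant 1/3, independent of the index — a geometric sum.
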